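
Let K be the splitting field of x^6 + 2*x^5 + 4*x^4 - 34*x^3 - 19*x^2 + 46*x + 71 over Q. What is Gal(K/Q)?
The polynomial f is an irreducible sextic over Q, so G = Gal(f/Q) is one of the 16 transitive subgroups 6T1, ..., 6T16 of S_6. The discriminant of f is -218086686505408, which is not a perfect square, so G is not contained in A_6. The transitive groups of degree 6 not contained in A_6 are: C_6 (6T1, order 6), S_3 (6T2, order 6), D_6 (6T3, order 12), C_3 x S_3 (6T5, order 18), A_4 x C_2 (6T6, order 24), S_4 (6T8, order 24), S_3 x S_3 (6T9, order 36), S_4 x C_2 (6T11, order 48), (S_3 x S_3) : C_2 (6T13, order 72), PGL(2,5) (6T14, order 120), S_6 (6T16, order 720). By Dedekind's theorem, for a prime p not dividing disc(f) the degrees of the irreducible factors of f mod p form the cycle type of an element of G. Factoring f modulo the 37 such primes p <= 173 (skipping 2, 7, 29, which divide the discriminant), each new pattern first appears at: mod 3: f = (x^6 + 2x^5 + x^4 + 2x^3 + 2x^2 + x + 2), pattern 6; mod 11: f = (x^3 + 3x^2 + 7x + 1)(x^3 + 10x^2 + 5), pattern 3+3; mod 13: f = (x^2 + x + 2)(x^2 + 7x + 1)(x^2 + 7x + 3), pattern 2+2+2; mod 43: f = (x + 1)(x + 3)(x + 13)(x + 21)(x + 22)(x + 28), pattern 1+1+1+1+1+1. No other pattern occurs in this range, so the set of observed cycle types is {6, 3+3, 2+2+2, 1+1+1+1+1+1}. The candidates containing elements of all these cycle types are C_6 (6T1) of order 6, D_6 (6T3) of order 12, C_3 x S_3 (6T5) of order 18, A_4 x C_2 (6T6) of order 24, S_3 x S_3 (6T9) of order 36, S_4 x C_2 (6T11) of order 48, (S_3 x S_3) : C_2 (6T13) of order 72, PGL(2,5) (6T14) of order 120, S_6 (6T16) of order 720; the others are excluded. The observed types are precisely the cycle types that occur in C_6 (6T1). Each of the other remaining candidates has further cycle types, and by the Chebotarev density theorem the matching factorization patterns would occur for a proportion of primes equal to their share of the group: D_6 (6T3) additionally contains elements of type 2+2+1+1 (3 of its 12 elements, about 25% of primes); C_3 x S_3 (6T5) additionally contains elements of type 3+1+1+1 (4 of its 18 elements, about 22% of primes); A_4 x C_2 (6T6) additionally contains elements of type 2+2+1+1, 2+1+1+1+1 (6 of its 24 elements, about 25% of primes); S_3 x S_3 (6T9) additionally contains elements of type 3+1+1+1, 2+2+1+1 (13 of its 36 elements, about 36% of primes); S_4 x C_2 (6T11) additionally contains elements of type 4+2, 4+1+1, 2+2+1+1, 2+1+1+1+1 (24 of its 48 elements, about 50% of primes); (S_3 x S_3) : C_2 (6T13) additionally contains elements of type 4+2, 3+2+1, 3+1+1+1, 2+2+1+1, 2+1+1+1+1 (49 of its 72 elements, about 68% of primes); PGL(2,5) (6T14) additionally contains elements of type 5+1, 4+1+1, 2+2+1+1 (69 of its 120 elements, about 58% of primes); S_6 (6T16) additionally contains elements of type 5+1, 4+2, 4+1+1, 3+2+1, 3+1+1+1, 2+2+1+1, 2+1+1+1+1 (544 of its 720 elements, about 76% of primes). None of the 37 primes tested shows any such pattern (for each of these groups the chance of that is below 10^-4), which rules them out. Hence G = C_6 (6T1), of order 6.

C_6 (also written C6)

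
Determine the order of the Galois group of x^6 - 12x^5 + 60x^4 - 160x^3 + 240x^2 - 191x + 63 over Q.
The degree of the splitting field over Q equals the order of the Galois group, so first determine the group. The polynomial f is an irreducible sextic over Q, so G = Gal(f/Q) is one of the 16 transitive subgroups 6T1, ..., 6T16 of S_6. The discriminant of f is -43531, which is not a perfect square, so G is not contained in A_6. The transitive groups of degree 6 not contained in A_6 are: C_6 (6T1, order 6), S_3 (6T2, order 6), D_6 (6T3, order 12), C_3 x S_3 (6T5, order 18), A_4 x C_2 (6T6, order 24), S_4 (6T8, order 24), S_3 x S_3 (6T9, order 36), S_4 x C_2 (6T11, order 48), (S_3 x S_3) : C_2 (6T13, order 72), PGL(2,5) (6T14, order 120), S_6 (6T16, order 720). By Dedekind's theorem, for a prime p not dividing disc(f) the degrees of the irreducible factors of f mod p form the cycle type of an element of G. Factoring f modulo the 4 such primes p <= 7, each new pattern first appears at: mod 2: f = (x^6 + x + 1), pattern 6; mod 3: f = (x)(x^2 + x + 2)(x^3 + 2x^2 + 2x + 2), pattern 3+2+1; mod 5: f = (x^3 + x^2 + 3x + 1)(x^3 + 2x^2 + 3), pattern 3+3; mod 7: f = (x)(x^5 + 2x^4 + 4x^3 + x^2 + 2x + 5), pattern 5+1. No other pattern occurs in this range, so the set of observed cycle types is {6, 3+2+1, 3+3, 5+1}. Among the candidates above, the only group containing elements of all these cycle types is S_6 (6T16); every other candidate lacks at least one of them. Hence G = S_6 (6T16), of order 720. The Galois group S_6 (6T16) has order 720, so the splitting field has degree 720 over Q.

720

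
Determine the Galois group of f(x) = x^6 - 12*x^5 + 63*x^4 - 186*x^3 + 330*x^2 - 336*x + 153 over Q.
The polynomial f is an irreducible sextic over Q, so G = Gal(f/Q) is one of the 16 transitive subgroups 6T1, ..., 6T16 of S_6. The discriminant of f is -16003008, which is not a perfect square, so G is not contained in A_6. The transitive groups of degree 6 not contained in A_6 are: C_6 (6T1, order 6), S_3 (6T2, order 6), D_6 (6T3, order 12), C_3 x S_3 (6T5, order 18), A_4 x C_2 (6T6, order 24), S_4 (6T8, order 24), S_3 x S_3 (6T9, order 36), S_4 x C_2 (6T11, order 48), (S_3 x S_3) : C_2 (6T13, order 72), PGL(2,5) (6T14, order 120), S_6 (6T16, order 720). By Dedekind's theorem, for a prime p not dividing disc(f) the degrees of the irreducible factors of f mod p form the cycle type of an element of G. Factoring f modulo the 21 such primes p <= 89 (skipping 2, 3, 7, which divide the discriminant), each new pattern first appears at: mod 5: f = (x^6 + 3x^5 + 3x^4 + 4x^3 + 4x + 3), pattern 6; mod 11: f = (x + 7)(x^5 + 3x^4 + 9x^3 + 4x^2 + 5x + 3), pattern 5+1; mod 13: f = (x + 3)(x + 12)(x^4 + 12x^3 + 3x^2 + 1), pattern 4+1+1; mod 23: f = (x + 1)(x + 5)(x^2 + x + 19)(x^2 + 4x + 5), pattern 2+2+1+1; mod 43: f = (x^3 + 13x^2 + x + 3)(x^3 + 18x^2 + 8), pattern 3+3; mod 61: f = (x^2 + 28x + 34)(x^2 + 39x + 52)(x^2 + 43x + 30), pattern 2+2+2. No other pattern occurs in this range, so the set of observed cycle types is {6, 5+1, 4+1+1, 2+2+1+1, 3+3, 2+2+2}. The candidates containing elements of all these cycle types are PGL(2,5) (6T14) of order 120, S_6 (6T16) of order 720; the others are excluded. The observed types are precisely the cycle types that occur in PGL(2,5) (6T14) (apart from the identity). Each of the other remaining candidates has further cycle types, and by the Chebotarev density theorem the matching factorization patterns would occur for a proportion of primes equal to their share of the group: S_6 (6T16) additionally contains elements of type 4+2, 3+2+1, 3+1+1+1, 2+1+1+1+1 (265 of its 720 elements, about 37% of primes). None of the 21 primes tested shows any such pattern (for each of these groups the chance of that is below 10^-4), which rules them out. Hence G = PGL(2,5) (6T14), of order 120.

PGL(2,5) (order 120)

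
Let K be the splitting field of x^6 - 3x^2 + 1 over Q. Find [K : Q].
24

The degree of the splitting field over Q equals the order of the Galois group, so first determine the group. The polynomial f is an irreducible sextic over Q, so G = Gal(f/Q) is one of the 16 transitive subgroups 6T1, ..., 6T16 of S_6. The discriminant of f is -419904, which is not a perfect square, so G is not contained in A_6. The transitive groups of degree 6 not contained in A_6 are: C_6 (6T1, order 6), S_3 (6T2, order 6), D_6 (6T3, order 12), C_3 x S_3 (6T5, order 18), A_4 x C_2 (6T6, order 24), S_4 (6T8, order 24), S_3 x S_3 (6T9, order 36), S_4 x C_2 (6T11, order 48), (S_3 x S_3) : C_2 (6T13, order 72), PGL(2,5) (6T14, order 120), S_6 (6T16, order 720). By Dedekind's theorem, for a prime p not dividing disc(f) the degrees of the irreducible factors of f mod p form the cycle type of an element of G. Factoring f modulo the 33 such primes p <= 149 (skipping 2, 3, which divide the discriminant), each new pattern first appears at: mod 5: f = (x^3 + 2x^2 + 2x + 3)(x^3 + 3x^2 + 2x + 2), pattern 3+3; mod 7: f = (x^6 + 4x^2 + 1), pattern 6; mod 17: f = (x + 8)(x + 9)(x^2 + 3)(x^2 + 10), pattern 2+2+1+1; mod 19: f = (x + 3)(x + 8)(x + 11)(x + 16)(x^2 + 16), pattern 2+1+1+1+1; mod 71: f = (x^2 + 16)(x^2 + 25)(x^2 + 30), pattern 2+2+2. No other pattern occurs in this range, so the set of observed cycle types is {3+3, 6, 2+2+1+1, 2+1+1+1+1, 2+2+2}. The candidates containing elements of all these cycle types are A_4 x C_2 (6T6) of order 24, S_4 x C_2 (6T11) of order 48, (S_3 x S_3) : C_2 (6T13) of order 72, S_6 (6T16) of order 720; the others are excluded. The observed types are precisely the cycle types that occur in A_4 x C_2 (6T6) (apart from the identity). Each of the other remaining candidates has further cycle types, and by the Chebotarev density theorem the matching factorization patterns would occur for a proportion of primes equal to their share of the group: S_4 x C_2 (6T11) additionally contains elements of type 4+2, 4+1+1 (12 of its 48 elements, about 25% of primes); (S_3 x S_3) : C_2 (6T13) additionally contains elements of type 4+2, 3+2+1, 3+1+1+1 (34 of its 72 elements, about 47% of primes); S_6 (6T16) additionally contains elements of type 5+1, 4+2, 4+1+1, 3+2+1, 3+1+1+1 (484 of its 720 elements, about 67% of primes). None of the 33 primes tested shows any such pattern (for each of these groups the chance of that is below 10^-4), which rules them out. Hence G = A_4 x C_2 (6T6), of order 24. The Galois group A_4 x C_2 (6T6) has order 24, so the splitting field has degree 24 over Q.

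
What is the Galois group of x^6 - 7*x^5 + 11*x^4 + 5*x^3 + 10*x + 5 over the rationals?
(C_3 x C_3) : C_4

The polynomial f is an irreducible sextic over Q, so G = Gal(f/Q) is one of the 16 transitive subgroups 6T1, ..., 6T16 of S_6. The discriminant of f is 1064390625 = 32625^2, a perfect square, so G is contained in A_6. The transitive groups of degree 6 contained in A_6 are: A_4 (6T4, order 12), S_4 (6T7, order 24), (C_3 x C_3) : C_4 (6T10, order 36), PSL(2,5) (6T12, order 60), A_6 (6T15, order 360). By Dedekind's theorem, for a prime p not dividing disc(f) the degrees of the irreducible factors of f mod p form the cycle type of an element of G. Factoring f modulo the 19 such primes p <= 79 (skipping 3, 5, 29, which divide the discriminant), each new pattern first appears at: mod 2: f = (x^2 + x + 1)(x^4 + x + 1), pattern 4+2; mod 11: f = (x^3 + 7x^2 + 2x + 2)(x^3 + 8x^2 + 8x + 8), pattern 3+3; mod 19: f = (x + 6)(x + 10)(x^2 + 4x + 1)(x^2 + 11x + 8), pattern 2+2+1+1; mod 61: f = (x + 4)(x + 51)(x + 55)(x^3 + 5x^2 + 14x + 14), pattern 3+1+1+1. No other pattern occurs in this range, so the set of observed cycle types is {4+2, 3+3, 2+2+1+1, 3+1+1+1}. The candidates containing elements of all these cycle types are (C_3 x C_3) : C_4 (6T10) of order 36, A_6 (6T15) of order 360; the others are excluded. The observed types are precisely the cycle types that occur in (C_3 x C_3) : C_4 (6T10) (apart from the identity). Each of the other remaining candidates has further cycle types, and by the Chebotarev density theorem the matching factorization patterns would occur for a proportion of primes equal to their share of the group: A_6 (6T15) additionally contains elements of type 5+1 (144 of its 360 elements, about 40% of primes). None of the 19 primes tested shows any such pattern (for each of these groups the chance of that is below 10^-4), which rules them out. Hence G = (C_3 x C_3) : C_4 (6T10), of order 36.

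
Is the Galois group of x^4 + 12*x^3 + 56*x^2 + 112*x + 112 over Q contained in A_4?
The polynomial is irreducible of degree 4 over Q. Its discriminant is 12845056 = 3584^2, a perfect square. A Galois group lies in the alternating group exactly when the discriminant is a square in Q, so the Galois group (A_4) is contained in A_4.

Yes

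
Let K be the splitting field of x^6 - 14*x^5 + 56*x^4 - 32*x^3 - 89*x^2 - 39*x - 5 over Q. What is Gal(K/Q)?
PSL(2,5), A_5 acting on 6 points

The polynomial f is an irreducible sextic over Q, so G = Gal(f/Q) is one of the 16 transitive subgroups 6T1, ..., 6T16 of S_6. The discriminant of f is 30991489 = 5567^2, a perfect square, so G is contained in A_6. The transitive groups of degree 6 contained in A_6 are: A_4 (6T4, order 12), S_4 (6T7, order 24), (C_3 x C_3) : C_4 (6T10, order 36), PSL(2,5) (6T12, order 60), A_6 (6T15, order 360). By Dedekind's theorem, for a prime p not dividing disc(f) the degrees of the irreducible factors of f mod p form the cycle type of an element of G. Factoring f modulo the 21 such primes p <= 79 (skipping 19, which divides the discriminant), each new pattern first appears at: mod 2: f = (x + 1)(x^5 + x^4 + x^3 + x^2 + 1), pattern 5+1; mod 7: f = (x^3 + 2x^2 + 4x + 5)(x^3 + 5x^2 + 6), pattern 3+3; mod 61: f = (x + 59)(x + 60)(x^2 + 23x + 32)(x^2 + 27x + 39), pattern 2+2+1+1. No other pattern occurs in this range, so the set of observed cycle types is {5+1, 3+3, 2+2+1+1}. The candidates containing elements of all these cycle types are PSL(2,5) (6T12) of order 60, A_6 (6T15) of order 360; the others are excluded. The observed types are precisely the cycle types that occur in PSL(2,5) (6T12) (apart from the identity). Each of the other remaining candidates has further cycle types, and by the Chebotarev density theorem the matching factorization patterns would occur for a proportion of primes equal to their share of the group: A_6 (6T15) additionally contains elements of type 4+2, 3+1+1+1 (130 of its 360 elements, about 36% of primes). None of the 21 primes tested shows any such pattern (for each of these groups the chance of that is below 10^-4), which rules them out. Hence G = PSL(2,5) (6T12), of order 60.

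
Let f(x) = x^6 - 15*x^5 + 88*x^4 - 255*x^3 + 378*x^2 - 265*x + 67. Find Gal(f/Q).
The polynomial f is an irreducible sextic over Q, so G = Gal(f/Q) is one of the 16 transitive subgroups 6T1, ..., 6T16 of S_6. The discriminant of f is 810448, which is not a perfect square, so G is not contained in A_6. The transitive groups of degree 6 not contained in A_6 are: C_6 (6T1, order 6), S_3 (6T2, order 6), D_6 (6T3, order 12), C_3 x S_3 (6T5, order 18), A_4 x C_2 (6T6, order 24), S_4 (6T8, order 24), S_3 x S_3 (6T9, order 36), S_4 x C_2 (6T11, order 48), (S_3 x S_3) : C_2 (6T13, order 72), PGL(2,5) (6T14, order 120), S_6 (6T16, order 720). By Dedekind's theorem, for a prime p not dividing disc(f) the degrees of the irreducible factors of f mod p form the cycle type of an element of G. Factoring f modulo the 23 such primes p <= 97 (skipping 2, 37, which divide the discriminant), each new pattern first appears at: mod 3: f = (x^3 + x^2 + 2x + 1)(x^3 + 2x^2 + 1), pattern 3+3; mod 5: f = (x^2 + 2)(x^2 + x + 1)(x^2 + 4x + 1), pattern 2+2+2; mod 67: f = (x)(x + 16)(x + 28)(x + 34)(x + 46)(x + 62), pattern 1+1+1+1+1+1. No other pattern occurs in this range, so the set of observed cycle types is {3+3, 2+2+2, 1+1+1+1+1+1}. The candidates containing elements of all these cycle types are C_6 (6T1) of order 6, S_3 (6T2) of order 6, D_6 (6T3) of order 12, C_3 x S_3 (6T5) of order 18, A_4 x C_2 (6T6) of order 24, S_4 (6T8) of order 24, S_3 x S_3 (6T9) of order 36, S_4 x C_2 (6T11) of order 48, (S_3 x S_3) : C_2 (6T13) of order 72, PGL(2,5) (6T14) of order 120, S_6 (6T16) of order 720; the others are excluded. The observed types are precisely the cycle types that occur in S_3 (6T2). Each of the other remaining candidates has further cycle types, and by the Chebotarev density theorem the matching factorization patterns would occur for a proportion of primes equal to their share of the group: C_6 (6T1) additionally contains elements of type 6 (2 of its 6 elements, about 33% of primes); D_6 (6T3) additionally contains elements of type 6, 2+2+1+1 (5 of its 12 elements, about 42% of primes); C_3 x S_3 (6T5) additionally contains elements of type 6, 3+1+1+1 (10 of its 18 elements, about 56% of primes); A_4 x C_2 (6T6) additionally contains elements of type 6, 2+2+1+1, 2+1+1+1+1 (14 of its 24 elements, about 58% of primes); S_4 (6T8) additionally contains elements of type 4+1+1, 2+2+1+1 (9 of its 24 elements, about 38% of primes); S_3 x S_3 (6T9) additionally contains elements of type 6, 3+1+1+1, 2+2+1+1 (25 of its 36 elements, about 69% of primes); S_4 x C_2 (6T11) additionally contains elements of type 6, 4+2, 4+1+1, 2+2+1+1, 2+1+1+1+1 (32 of its 48 elements, about 67% of primes); (S_3 x S_3) : C_2 (6T13) additionally contains elements of type 6, 4+2, 3+2+1, 3+1+1+1, 2+2+1+1, 2+1+1+1+1 (61 of its 72 elements, about 85% of primes); PGL(2,5) (6T14) additionally contains elements of type 6, 5+1, 4+1+1, 2+2+1+1 (89 of its 120 elements, about 74% of primes); S_6 (6T16) additionally contains elements of type 6, 5+1, 4+2, 4+1+1, 3+2+1, 3+1+1+1, 2+2+1+1, 2+1+1+1+1 (664 of its 720 elements, about 92% of primes). None of the 23 primes tested shows any such pattern (for each of these groups the chance of that is below 10^-4), which rules them out. Hence G = S_3 (6T2), of order 6.

S_3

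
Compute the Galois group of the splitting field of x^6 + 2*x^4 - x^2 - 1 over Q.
A_4 (order 12)

The polynomial f is an irreducible sextic over Q, so G = Gal(f/Q) is one of the 16 transitive subgroups 6T1, ..., 6T16 of S_6. The discriminant of f is 153664 = 392^2, a perfect square, so G is contained in A_6. The transitive groups of degree 6 contained in A_6 are: A_4 (6T4, order 12), S_4 (6T7, order 24), (C_3 x C_3) : C_4 (6T10, order 36), PSL(2,5) (6T12, order 60), A_6 (6T15, order 360). By Dedekind's theorem, for a prime p not dividing disc(f) the degrees of the irreducible factors of f mod p form the cycle type of an element of G. Factoring f modulo the 33 such primes p <= 149 (skipping 2, 7, which divide the discriminant), each new pattern first appears at: mod 3: f = (x^3 + x^2 + 2)(x^3 + 2x^2 + 1), pattern 3+3; mod 13: f = (x + 2)(x + 11)(x^2 + 8)(x^2 + 11), pattern 2+2+1+1. No other pattern occurs in this range, so the set of observed cycle types is {3+3, 2+2+1+1}. The candidates containing elements of all these cycle types are A_4 (6T4) of order 12, S_4 (6T7) of order 24, (C_3 x C_3) : C_4 (6T10) of order 36, PSL(2,5) (6T12) of order 60, A_6 (6T15) of order 360; the others are excluded. The observed types are precisely the cycle types that occur in A_4 (6T4) (apart from the identity). Each of the other remaining candidates has further cycle types, and by the Chebotarev density theorem the matching factorization patterns would occur for a proportion of primes equal to their share of the group: S_4 (6T7) additionally contains elements of type 4+2 (6 of its 24 elements, about 25% of primes); (C_3 x C_3) : C_4 (6T10) additionally contains elements of type 4+2, 3+1+1+1 (22 of its 36 elements, about 61% of primes); PSL(2,5) (6T12) additionally contains elements of type 5+1 (24 of its 60 elements, about 40% of primes); A_6 (6T15) additionally contains elements of type 5+1, 4+2, 3+1+1+1 (274 of its 360 elements, about 76% of primes). None of the 33 primes tested shows any such pattern (for each of these groups the chance of that is below 10^-4), which rules them out. Hence G = A_4 (6T4), of order 12.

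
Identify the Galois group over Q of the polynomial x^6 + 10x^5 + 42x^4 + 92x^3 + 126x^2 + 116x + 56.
6T11: S_4 x C_2

The polynomial f is an irreducible sextic over Q, so G = Gal(f/Q) is one of the 16 transitive subgroups 6T1, ..., 6T16 of S_6. The discriminant of f is -95929008128, which is not a perfect square, so G is not contained in A_6. The transitive groups of degree 6 not contained in A_6 are: C_6 (6T1, order 6), S_3 (6T2, order 6), D_6 (6T3, order 12), C_3 x S_3 (6T5, order 18), A_4 x C_2 (6T6, order 24), S_4 (6T8, order 24), S_3 x S_3 (6T9, order 36), S_4 x C_2 (6T11, order 48), (S_3 x S_3) : C_2 (6T13, order 72), PGL(2,5) (6T14, order 120), S_6 (6T16, order 720). By Dedekind's theorem, for a prime p not dividing disc(f) the degrees of the irreducible factors of f mod p form the cycle type of an element of G. Factoring f modulo the 28 such primes p <= 127 (skipping 2, 29, 59, which divide the discriminant), each new pattern first appears at: mod 3: f = (x^3 + 2x + 1)(x^3 + x^2 + x + 2), pattern 3+3; mod 5: f = (x^6 + 2x^4 + 2x^3 + x^2 + x + 1), pattern 6; mod 7: f = (x)(x + 1)(x^4 + 2x^3 + 5x^2 + 3x + 4), pattern 4+1+1; mod 17: f = (x + 5)(x + 15)(x^2 + 10x + 5)(x^2 + 14x + 5), pattern 2+2+1+1; mod 23: f = (x^2 + 17x + 12)(x^2 + 19x + 8)(x^2 + 20x + 14), pattern 2+2+2; mod 67: f = (x^2 + 43x + 24)(x^4 + 34x^3 + 30x^2 + 63x + 47), pattern 4+2; mod 127: f = (x + 38)(x + 106)(x + 113)(x + 118)(x^2 + 16x + 58), pattern 2+1+1+1+1. No other pattern occurs in this range, so the set of observed cycle types is {3+3, 6, 4+1+1, 2+2+1+1, 2+2+2, 4+2, 2+1+1+1+1}. The candidates containing elements of all these cycle types are S_4 x C_2 (6T11) of order 48, S_6 (6T16) of order 720; the others are excluded. The observed types are precisely the cycle types that occur in S_4 x C_2 (6T11) (apart from the identity). Each of the other remaining candidates has further cycle types, and by the Chebotarev density theorem the matching factorization patterns would occur for a proportion of primes equal to their share of the group: S_6 (6T16) additionally contains elements of type 5+1, 3+2+1, 3+1+1+1 (304 of its 720 elements, about 42% of primes). None of the 28 primes tested shows any such pattern (for each of these groups the chance of that is below 10^-4), which rules them out. Hence G = S_4 x C_2 (6T11), of order 48.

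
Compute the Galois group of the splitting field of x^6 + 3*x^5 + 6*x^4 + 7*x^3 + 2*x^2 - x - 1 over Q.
S_4 (order 24)

The polynomial f is an irreducible sextic over Q, so G = Gal(f/Q) is one of the 16 transitive subgroups 6T1, ..., 6T16 of S_6. The discriminant of f is 810448, which is not a perfect square, so G is not contained in A_6. The transitive groups of degree 6 not contained in A_6 are: C_6 (6T1, order 6), S_3 (6T2, order 6), D_6 (6T3, order 12), C_3 x S_3 (6T5, order 18), A_4 x C_2 (6T6, order 24), S_4 (6T8, order 24), S_3 x S_3 (6T9, order 36), S_4 x C_2 (6T11, order 48), (S_3 x S_3) : C_2 (6T13, order 72), PGL(2,5) (6T14, order 120), S_6 (6T16, order 720). By Dedekind's theorem, for a prime p not dividing disc(f) the degrees of the irreducible factors of f mod p form the cycle type of an element of G. Factoring f modulo the 22 such primes p <= 89 (skipping 2, 37, which divide the discriminant), each new pattern first appears at: mod 3: f = (x^3 + x^2 + 2)(x^3 + 2x^2 + x + 1), pattern 3+3; mod 5: f = (x^2 + 3)(x^2 + x + 2)(x^2 + 2x + 4), pattern 2+2+2; mod 17: f = (x + 2)(x + 16)(x^4 + 2x^3 + 6x^2 + 5x + 9), pattern 4+1+1; mod 67: f = (x + 5)(x + 63)(x^2 + x + 40)(x^2 + x + 50), pattern 2+2+1+1. No other pattern occurs in this range, so the set of observed cycle types is {3+3, 2+2+2, 4+1+1, 2+2+1+1}. The candidates containing elements of all these cycle types are S_4 (6T8) of order 24, S_4 x C_2 (6T11) of order 48, PGL(2,5) (6T14) of order 120, S_6 (6T16) of order 720; the others are excluded. The observed types are precisely the cycle types that occur in S_4 (6T8) (apart from the identity). Each of the other remaining candidates has further cycle types, and by the Chebotarev density theorem the matching factorization patterns would occur for a proportion of primes equal to their share of the group: S_4 x C_2 (6T11) additionally contains elements of type 6, 4+2, 2+1+1+1+1 (17 of its 48 elements, about 35% of primes); PGL(2,5) (6T14) additionally contains elements of type 6, 5+1 (44 of its 120 elements, about 37% of primes); S_6 (6T16) additionally contains elements of type 6, 5+1, 4+2, 3+2+1, 3+1+1+1, 2+1+1+1+1 (529 of its 720 elements, about 73% of primes). None of the 22 primes tested shows any such pattern (for each of these groups the chance of that is below 10^-4), which rules them out. Hence G = S_4 (6T8), of order 24.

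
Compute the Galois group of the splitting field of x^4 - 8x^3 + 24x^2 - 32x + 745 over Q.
4T2: V_4

The polynomial is an irreducible quartic over Q and its discriminant is 99179645184 = 314928^2, a perfect square, so the Galois group is contained in A_4. The resolvent cubic y^3 - 24*y^2 - 2724*y + 22816 splits completely over Q, which gives the Klein four-group V_4.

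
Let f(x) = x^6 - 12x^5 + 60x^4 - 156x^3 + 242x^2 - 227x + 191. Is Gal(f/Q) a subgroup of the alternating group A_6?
No

The polynomial is irreducible of degree 6 over Q. Its discriminant is -634885195288459, which is not a perfect square. A Galois group lies in the alternating group exactly when the discriminant is a square in Q, so the Galois group (S_6) is not contained in A_6.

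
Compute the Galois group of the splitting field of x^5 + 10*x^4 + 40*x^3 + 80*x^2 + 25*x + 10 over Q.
The polynomial f is an irreducible quintic over Q, so G = Gal(f/Q) is a transitive subgroup of S_5: one of C_5 (5T1, order 5), D_5 (5T2, order 10), F_20 (5T3, order 20), A_5 (5T4, order 60) or S_5 (5T5, order 120). The discriminant of f is 58564000000 = 242000^2, a perfect square, so G is contained in A_5. The transitive groups of degree 5 contained in A_5 are: C_5 (5T1, order 5), D_5 (5T2, order 10), A_5 (5T4, order 60). By Dedekind's theorem, for a prime p not dividing disc(f) the degrees of the irreducible factors of f mod p form the cycle type of an element of G. Factoring f modulo the 3 such primes p <= 13 (skipping 2, 5, 11, which divide the discriminant), each new pattern first appears at: mod 3: f = (x^5 + x^4 + x^3 + 2x^2 + x + 1), pattern 5; mod 13: f = (x + 8)(x + 10)(x^3 + 5x^2 + 5), pattern 3+1+1. No other pattern occurs in this range, so the set of observed cycle types is {5, 3+1+1}. Among the candidates above, the only group containing elements of all these cycle types is A_5 (5T4) — each of C_5 (5T1), D_5 (5T2) lacks at least one of them. Hence G = A_5 (5T4), of order 60.

A_5 (order 60)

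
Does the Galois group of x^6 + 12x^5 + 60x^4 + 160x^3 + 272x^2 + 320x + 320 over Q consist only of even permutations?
The polynomial is irreducible of degree 6 over Q. Its discriminant is -2693803488051200, which is not a perfect square. A Galois group lies in the alternating group exactly when the discriminant is a square in Q, so the Galois group (S_4 x C_2) is not contained in A_6.

No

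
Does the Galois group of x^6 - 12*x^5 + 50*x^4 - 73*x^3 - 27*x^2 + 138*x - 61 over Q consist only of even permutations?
Yes

The polynomial is irreducible of degree 6 over Q. Its discriminant is 30991489 = 5567^2, a perfect square. A Galois group lies in the alternating group exactly when the discriminant is a square in Q, so the Galois group (PSL(2,5)) is contained in A_6.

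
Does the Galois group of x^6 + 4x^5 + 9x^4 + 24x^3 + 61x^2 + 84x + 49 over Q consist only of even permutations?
The polynomial is irreducible of degree 6 over Q. Its discriminant is -4014080000, which is not a perfect square. A Galois group lies in the alternating group exactly when the discriminant is a square in Q, so the Galois group (S_4) is not contained in A_6.

No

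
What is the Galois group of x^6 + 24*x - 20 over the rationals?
A_6

The polynomial f is an irreducible sextic over Q, so G = Gal(f/Q) is one of the 16 transitive subgroups 6T1, ..., 6T16 of S_6. The discriminant of f is 746496000000 = 864000^2, a perfect square, so G is contained in A_6. The transitive groups of degree 6 contained in A_6 are: A_4 (6T4, order 12), S_4 (6T7, order 24), (C_3 x C_3) : C_4 (6T10, order 36), PSL(2,5) (6T12, order 60), A_6 (6T15, order 360). By Dedekind's theorem, for a prime p not dividing disc(f) the degrees of the irreducible factors of f mod p form the cycle type of an element of G. Factoring f modulo the 6 such primes p <= 23 (skipping 2, 3, 5, which divide the discriminant), each new pattern first appears at: mod 7: f = (x + 3)(x^5 + 4x^4 + 2x^3 + x^2 + 4x + 5), pattern 5+1; mod 23: f = (x + 7)(x + 12)(x + 21)(x^3 + 6x^2 + 13x + 16), pattern 3+1+1+1. No other pattern occurs in this range, so the set of observed cycle types is {5+1, 3+1+1+1}. Among the candidates above, the only group containing elements of all these cycle types is A_6 (6T15) — each of A_4 (6T4), S_4 (6T7), (C_3 x C_3) : C_4 (6T10), PSL(2,5) (6T12) lacks at least one of them. Hence G = A_6 (6T15), of order 360.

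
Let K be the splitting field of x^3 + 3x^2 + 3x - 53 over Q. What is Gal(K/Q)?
3T2: S_3

The polynomial is an irreducible cubic over Q and its discriminant is -78732, which is not a perfect square. For an irreducible cubic, a non-square discriminant gives Galois group S_3.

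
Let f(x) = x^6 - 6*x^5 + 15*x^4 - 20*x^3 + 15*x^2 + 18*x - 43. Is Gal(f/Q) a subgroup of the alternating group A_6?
Yes

The polynomial is irreducible of degree 6 over Q. Its discriminant is 746496000000 = 864000^2, a perfect square. A Galois group lies in the alternating group exactly when the discriminant is a square in Q, so the Galois group (A_6) is contained in A_6.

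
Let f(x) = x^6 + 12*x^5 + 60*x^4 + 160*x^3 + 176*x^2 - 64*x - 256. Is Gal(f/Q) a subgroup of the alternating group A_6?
The polynomial is irreducible of degree 6 over Q. Its discriminant is 3603718079512576 = 60030976^2, a perfect square. A Galois group lies in the alternating group exactly when the discriminant is a square in Q, so the Galois group (S_4) is contained in A_6.

Yes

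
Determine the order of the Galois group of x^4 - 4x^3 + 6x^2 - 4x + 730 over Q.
4

The degree of the splitting field over Q equals the order of the Galois group, so first determine the group. The polynomial is an irreducible quartic over Q and its discriminant is 99179645184 = 314928^2, a perfect square, so the Galois group is contained in A_4. The resolvent cubic y^3 - 6*y^2 - 2904*y + 5824 splits completely over Q, which gives the Klein four-group V_4. The Galois group V_4 (4T2) has order 4, so the splitting field has degree 4 over Q.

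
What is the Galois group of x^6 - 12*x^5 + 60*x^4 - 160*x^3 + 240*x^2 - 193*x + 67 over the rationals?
The polynomial f is an irreducible sextic over Q, so G = Gal(f/Q) is one of the 16 transitive subgroups 6T1, ..., 6T16 of S_6. The discriminant of f is -43531, which is not a perfect square, so G is not contained in A_6. The transitive groups of degree 6 not contained in A_6 are: C_6 (6T1, order 6), S_3 (6T2, order 6), D_6 (6T3, order 12), C_3 x S_3 (6T5, order 18), A_4 x C_2 (6T6, order 24), S_4 (6T8, order 24), S_3 x S_3 (6T9, order 36), S_4 x C_2 (6T11, order 48), (S_3 x S_3) : C_2 (6T13, order 72), PGL(2,5) (6T14, order 120), S_6 (6T16, order 720). By Dedekind's theorem, for a prime p not dividing disc(f) the degrees of the irreducible factors of f mod p form the cycle type of an element of G. Factoring f modulo the 4 such primes p <= 7, each new pattern first appears at: mod 2: f = (x^6 + x + 1), pattern 6; mod 3: f = (x + 2)(x^2 + 1)(x^3 + x^2 + 2), pattern 3+2+1; mod 5: f = (x^3 + x^2 + 4x + 1)(x^3 + 2x^2 + 4x + 2), pattern 3+3; mod 7: f = (x + 3)(x^5 + 6x^4 + x^2 + 6x + 6), pattern 5+1. No other pattern occurs in this range, so the set of observed cycle types is {6, 3+2+1, 3+3, 5+1}. Among the candidates above, the only group containing elements of all these cycle types is S_6 (6T16); every other candidate lacks at least one of them. Hence G = S_6 (6T16), of order 720.

S_6, the symmetric group on 6 letters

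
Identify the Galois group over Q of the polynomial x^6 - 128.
D_6, the dihedral group of order 12

The polynomial f is an irreducible sextic over Q, so G = Gal(f/Q) is one of the 16 transitive subgroups 6T1, ..., 6T16 of S_6. The discriminant of f is 1603087953297408, which is not a perfect square, so G is not contained in A_6. The transitive groups of degree 6 not contained in A_6 are: C_6 (6T1, order 6), S_3 (6T2, order 6), D_6 (6T3, order 12), C_3 x S_3 (6T5, order 18), A_4 x C_2 (6T6, order 24), S_4 (6T8, order 24), S_3 x S_3 (6T9, order 36), S_4 x C_2 (6T11, order 48), (S_3 x S_3) : C_2 (6T13, order 72), PGL(2,5) (6T14, order 120), S_6 (6T16, order 720). By Dedekind's theorem, for a prime p not dividing disc(f) the degrees of the irreducible factors of f mod p form the cycle type of an element of G. Factoring f modulo the 79 such primes p <= 419 (skipping 2, 3, which divide the discriminant), each new pattern first appears at: mod 5: f = (x^2 + 3)(x^2 + 2x + 3)(x^2 + 3x + 3), pattern 2+2+2; mod 7: f = (x^3 + 3)(x^3 + 4), pattern 3+3; mod 13: f = (x^6 + 2), pattern 6; mod 17: f = (x + 7)(x + 10)(x^2 + 7x + 15)(x^2 + 10x + 15), pattern 2+2+1+1; mod 31: f = (x + 4)(x + 7)(x + 11)(x + 20)(x + 24)(x + 27), pattern 1+1+1+1+1+1. No other pattern occurs in this range, so the set of observed cycle types is {2+2+2, 3+3, 6, 2+2+1+1, 1+1+1+1+1+1}. The candidates containing elements of all these cycle types are D_6 (6T3) of order 12, A_4 x C_2 (6T6) of order 24, S_3 x S_3 (6T9) of order 36, S_4 x C_2 (6T11) of order 48, (S_3 x S_3) : C_2 (6T13) of order 72, PGL(2,5) (6T14) of order 120, S_6 (6T16) of order 720; the others are excluded. The observed types are precisely the cycle types that occur in D_6 (6T3). Each of the other remaining candidates has further cycle types, and by the Chebotarev density theorem the matching factorization patterns would occur for a proportion of primes equal to their share of the group: A_4 x C_2 (6T6) additionally contains elements of type 2+1+1+1+1 (3 of its 24 elements, about 12% of primes); S_3 x S_3 (6T9) additionally contains elements of type 3+1+1+1 (4 of its 36 elements, about 11% of primes); S_4 x C_2 (6T11) additionally contains elements of type 4+2, 4+1+1, 2+1+1+1+1 (15 of its 48 elements, about 31% of primes); (S_3 x S_3) : C_2 (6T13) additionally contains elements of type 4+2, 3+2+1, 3+1+1+1, 2+1+1+1+1 (40 of its 72 elements, about 56% of primes); PGL(2,5) (6T14) additionally contains elements of type 5+1, 4+1+1 (54 of its 120 elements, about 45% of primes); S_6 (6T16) additionally contains elements of type 5+1, 4+2, 4+1+1, 3+2+1, 3+1+1+1, 2+1+1+1+1 (499 of its 720 elements, about 69% of primes). None of the 79 primes tested shows any such pattern (for each of these groups the chance of that is below 10^-4), which rules them out. Hence G = D_6 (6T3), of order 12.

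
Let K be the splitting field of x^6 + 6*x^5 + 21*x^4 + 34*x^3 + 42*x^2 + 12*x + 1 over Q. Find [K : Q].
The degree of the splitting field over Q equals the order of the Galois group, so first determine the group. The polynomial f is an irreducible sextic over Q, so G = Gal(f/Q) is one of the 16 transitive subgroups 6T1, ..., 6T16 of S_6. The discriminant of f is -1024192512, which is not a perfect square, so G is not contained in A_6. The transitive groups of degree 6 not contained in A_6 are: C_6 (6T1, order 6), S_3 (6T2, order 6), D_6 (6T3, order 12), C_3 x S_3 (6T5, order 18), A_4 x C_2 (6T6, order 24), S_4 (6T8, order 24), S_3 x S_3 (6T9, order 36), S_4 x C_2 (6T11, order 48), (S_3 x S_3) : C_2 (6T13, order 72), PGL(2,5) (6T14, order 120), S_6 (6T16, order 720). By Dedekind's theorem, for a prime p not dividing disc(f) the degrees of the irreducible factors of f mod p form the cycle type of an element of G. Factoring f modulo the 21 such primes p <= 89 (skipping 2, 3, 7, which divide the discriminant), each new pattern first appears at: mod 5: f = (x^6 + x^5 + x^4 + 4x^3 + 2x^2 + 2x + 1), pattern 6; mod 11: f = (x + 7)(x^5 + 10x^4 + 6x^3 + 3x^2 + 10x + 8), pattern 5+1; mod 13: f = (x + 1)(x + 12)(x^4 + 6x^3 + 9x^2 + x + 12), pattern 4+1+1; mod 23: f = (x + 14)(x + 20)(x^2 + 2x + 4)(x^2 + 16x + 13), pattern 2+2+1+1; mod 43: f = (x^3 + 22x^2 + 37x + 39)(x^3 + 27x^2 + 35x + 32), pattern 3+3; mod 61: f = (x^2 + 5x + 22)(x^2 + 18x + 52)(x^2 + 44x + 4), pattern 2+2+2. No other pattern occurs in this range, so the set of observed cycle types is {6, 5+1, 4+1+1, 2+2+1+1, 3+3, 2+2+2}. The candidates containing elements of all these cycle types are PGL(2,5) (6T14) of order 120, S_6 (6T16) of order 720; the others are excluded. The observed types are precisely the cycle types that occur in PGL(2,5) (6T14) (apart from the identity). Each of the other remaining candidates has further cycle types, and by the Chebotarev density theorem the matching factorization patterns would occur for a proportion of primes equal to their share of the group: S_6 (6T16) additionally contains elements of type 4+2, 3+2+1, 3+1+1+1, 2+1+1+1+1 (265 of its 720 elements, about 37% of primes). None of the 21 primes tested shows any such pattern (for each of these groups the chance of that is below 10^-4), which rules them out. Hence G = PGL(2,5) (6T14), of order 120. The Galois group PGL(2,5) (6T14) has order 120, so the splitting field has degree 120 over Q.

120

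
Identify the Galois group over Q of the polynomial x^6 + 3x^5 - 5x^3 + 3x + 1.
The polynomial f is an irreducible sextic over Q, so G = Gal(f/Q) is one of the 16 transitive subgroups 6T1, ..., 6T16 of S_6. The discriminant of f is -34992, which is not a perfect square, so G is not contained in A_6. The transitive groups of degree 6 not contained in A_6 are: C_6 (6T1, order 6), S_3 (6T2, order 6), D_6 (6T3, order 12), C_3 x S_3 (6T5, order 18), A_4 x C_2 (6T6, order 24), S_4 (6T8, order 24), S_3 x S_3 (6T9, order 36), S_4 x C_2 (6T11, order 48), (S_3 x S_3) : C_2 (6T13, order 72), PGL(2,5) (6T14, order 120), S_6 (6T16, order 720). By Dedekind's theorem, for a prime p not dividing disc(f) the degrees of the irreducible factors of f mod p form the cycle type of an element of G. Factoring f modulo the 23 such primes p <= 97 (skipping 2, 3, which divide the discriminant), each new pattern first appears at: mod 5: f = (x^2 + x + 2)(x^2 + 3x + 3)(x^2 + 4x + 1), pattern 2+2+2; mod 7: f = (x^3 + 4x^2 + x + 6)(x^3 + 6x^2 + 3x + 6), pattern 3+3; mod 31: f = (x + 4)(x + 8)(x + 10)(x + 22)(x + 24)(x + 28), pattern 1+1+1+1+1+1. No other pattern occurs in this range, so the set of observed cycle types is {2+2+2, 3+3, 1+1+1+1+1+1}. The candidates containing elements of all these cycle types are C_6 (6T1) of order 6, S_3 (6T2) of order 6, D_6 (6T3) of order 12, C_3 x S_3 (6T5) of order 18, A_4 x C_2 (6T6) of order 24, S_4 (6T8) of order 24, S_3 x S_3 (6T9) of order 36, S_4 x C_2 (6T11) of order 48, (S_3 x S_3) : C_2 (6T13) of order 72, PGL(2,5) (6T14) of order 120, S_6 (6T16) of order 720; the others are excluded. The observed types are precisely the cycle types that occur in S_3 (6T2). Each of the other remaining candidates has further cycle types, and by the Chebotarev density theorem the matching factorization patterns would occur for a proportion of primes equal to their share of the group: C_6 (6T1) additionally contains elements of type 6 (2 of its 6 elements, about 33% of primes); D_6 (6T3) additionally contains elements of type 6, 2+2+1+1 (5 of its 12 elements, about 42% of primes); C_3 x S_3 (6T5) additionally contains elements of type 6, 3+1+1+1 (10 of its 18 elements, about 56% of primes); A_4 x C_2 (6T6) additionally contains elements of type 6, 2+2+1+1, 2+1+1+1+1 (14 of its 24 elements, about 58% of primes); S_4 (6T8) additionally contains elements of type 4+1+1, 2+2+1+1 (9 of its 24 elements, about 38% of primes); S_3 x S_3 (6T9) additionally contains elements of type 6, 3+1+1+1, 2+2+1+1 (25 of its 36 elements, about 69% of primes); S_4 x C_2 (6T11) additionally contains elements of type 6, 4+2, 4+1+1, 2+2+1+1, 2+1+1+1+1 (32 of its 48 elements, about 67% of primes); (S_3 x S_3) : C_2 (6T13) additionally contains elements of type 6, 4+2, 3+2+1, 3+1+1+1, 2+2+1+1, 2+1+1+1+1 (61 of its 72 elements, about 85% of primes); PGL(2,5) (6T14) additionally contains elements of type 6, 5+1, 4+1+1, 2+2+1+1 (89 of its 120 elements, about 74% of primes); S_6 (6T16) additionally contains elements of type 6, 5+1, 4+2, 4+1+1, 3+2+1, 3+1+1+1, 2+2+1+1, 2+1+1+1+1 (664 of its 720 elements, about 92% of primes). None of the 23 primes tested shows any such pattern (for each of these groups the chance of that is below 10^-4), which rules them out. Hence G = S_3 (6T2), of order 6.

S_3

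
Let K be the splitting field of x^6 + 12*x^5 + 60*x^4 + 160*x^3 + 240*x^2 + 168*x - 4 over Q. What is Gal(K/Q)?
A_6 (order 360)

The polynomial f is an irreducible sextic over Q, so G = Gal(f/Q) is one of the 16 transitive subgroups 6T1, ..., 6T16 of S_6. The discriminant of f is 746496000000 = 864000^2, a perfect square, so G is contained in A_6. The transitive groups of degree 6 contained in A_6 are: A_4 (6T4, order 12), S_4 (6T7, order 24), (C_3 x C_3) : C_4 (6T10, order 36), PSL(2,5) (6T12, order 60), A_6 (6T15, order 360). By Dedekind's theorem, for a prime p not dividing disc(f) the degrees of the irreducible factors of f mod p form the cycle type of an element of G. Factoring f modulo the 6 such primes p <= 23 (skipping 2, 3, 5, which divide the discriminant), each new pattern first appears at: mod 7: f = (x + 6)(x^5 + 6x^4 + 3x^3 + 2x^2 + 4x + 4), pattern 5+1; mod 23: f = (x + 4)(x + 13)(x + 18)(x^3 + x + 17), pattern 3+1+1+1. No other pattern occurs in this range, so the set of observed cycle types is {5+1, 3+1+1+1}. Among the candidates above, the only group containing elements of all these cycle types is A_6 (6T15) — each of A_4 (6T4), S_4 (6T7), (C_3 x C_3) : C_4 (6T10), PSL(2,5) (6T12) lacks at least one of them. Hence G = A_6 (6T15), of order 360.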